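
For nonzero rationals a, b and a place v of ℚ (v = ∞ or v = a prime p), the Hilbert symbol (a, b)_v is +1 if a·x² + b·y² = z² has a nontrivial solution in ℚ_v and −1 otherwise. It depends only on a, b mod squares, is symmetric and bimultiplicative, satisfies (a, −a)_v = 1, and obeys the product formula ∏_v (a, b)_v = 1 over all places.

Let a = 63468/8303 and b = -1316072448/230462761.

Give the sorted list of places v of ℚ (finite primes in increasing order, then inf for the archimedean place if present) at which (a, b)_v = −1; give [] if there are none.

(a, b) ≡ (40549, -1763) mod (ℚ^×)²; places V = {2, 3, 17, 19, 23, 41, 43, 47, ∞}.
(a,b)_47: α=0, u≡40; β=-2, v≡19 (mod 47); (40|47)=-1, (19|47)=-1; sign (−1)^0·-1^-2·-1^0 = +1.
(a,b)_∞: sgn(40549)=+, sgn(-1763)=−, so +1.
(a,b)_17: α=0, u≡1; β=-2, v≡10 (mod 17); (1|17)=+1, (10|17)=-1; sign (−1)^0·+1^-2·-1^0 = +1.
(a,b)_2: α=2, β=10; u≡5, v≡5 (mod 8); ε(u)ε(v)=0·0, αω(v)=2·1, βω(u)=10·1; sum ≡ 0  ⇒  +1.
(a,b)_43: α=1, u≡25; β=1, v≡8 (mod 43); (25|43)=+1, (8|43)=-1; sign (−1)^1·+1^1·-1^1 = +1.
(a,b)_23: α=-1, u≡5; β=0, v≡18 (mod 23); (5|23)=-1, (18|23)=+1; sign (−1)^0·-1^0·+1^-1 = +1.
(a,b)_41: α=1, u≡21; β=1, v≡9 (mod 41); (21|41)=+1, (9|41)=+1; sign (−1)^0·+1^1·+1^1 = +1.
(a,b)_19: α=-2, u≡2; β=-2, v≡1 (mod 19); (2|19)=-1, (1|19)=+1; sign (−1)^0·-1^-2·+1^-2 = +1.
(a,b)_3: α=2, u≡1; β=6, v≡1 (mod 3); (1|3)=+1, (1|3)=+1; sign (−1)^0·+1^6·+1^2 = +1.
Every local symbol is +1, so the conic 40549·x² + -1763·y² = z² has ℚ_v-points for all v and hence a ℚ-point; (a, b / ℚ) ≅ M_2(ℚ).

[]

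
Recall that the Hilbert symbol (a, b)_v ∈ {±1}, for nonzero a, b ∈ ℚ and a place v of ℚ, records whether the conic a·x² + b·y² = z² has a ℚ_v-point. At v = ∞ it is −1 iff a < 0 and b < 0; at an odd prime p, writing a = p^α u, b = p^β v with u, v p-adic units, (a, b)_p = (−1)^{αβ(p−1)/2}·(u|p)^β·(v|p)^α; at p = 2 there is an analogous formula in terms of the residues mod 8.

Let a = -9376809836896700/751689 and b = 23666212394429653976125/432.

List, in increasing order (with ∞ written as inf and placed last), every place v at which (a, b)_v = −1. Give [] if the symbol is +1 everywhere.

(a, b) ≡ (-23, 5757015) mod (ℚ^×)²; places V = {2, 3, 5, 11, 17, 23, 37, 41, ∞}.
(a,b)_5: α=2, u≡3; β=3, v≡2 (mod 5); (3|5)=-1, (2|5)=-1; sign (−1)^0·-1^3·-1^2 = -1.
(a,b)_37: α=2, u≡32; β=3, v≡3 (mod 37); (32|37)=-1, (3|37)=+1; sign (−1)^0·-1^3·+1^2 = -1.
(a,b)_2: α=2, β=-4; u≡1, v≡7 (mod 8); ε(u)ε(v)=0·1, αω(v)=2·0, βω(u)=-4·0; sum ≡ 0  ⇒  +1.
(a,b)_11: α=6, u≡8; β=9, v≡6 (mod 11); (8|11)=-1, (6|11)=-1; sign (−1)^0·-1^9·-1^6 = -1.
(a,b)_41: α=2, u≡37; β=3, v≡23 (mod 41); (37|41)=+1, (23|41)=+1; sign (−1)^0·+1^3·+1^2 = +1.
(a,b)_∞: sgn(-23)=−, sgn(5757015)=+, so +1.
(a,b)_23: α=1, u≡22; β=1, v≡15 (mod 23); (22|23)=-1, (15|23)=-1; sign (−1)^1·-1^1·-1^1 = -1.
(a,b)_3: α=-2, u≡1; β=-3, v≡1 (mod 3); (1|3)=+1, (1|3)=+1; sign (−1)^0·+1^-3·+1^-2 = +1.
(a,b)_17: α=-4, u≡12; β=0, v≡15 (mod 17); (12|17)=-1, (15|17)=+1; sign (−1)^0·-1^0·+1^-4 = +1.
|Ram(-23, 5757015)| = 4, even; anisotropic at {5, 11, 23, 37}.

[5, 11, 23, 37]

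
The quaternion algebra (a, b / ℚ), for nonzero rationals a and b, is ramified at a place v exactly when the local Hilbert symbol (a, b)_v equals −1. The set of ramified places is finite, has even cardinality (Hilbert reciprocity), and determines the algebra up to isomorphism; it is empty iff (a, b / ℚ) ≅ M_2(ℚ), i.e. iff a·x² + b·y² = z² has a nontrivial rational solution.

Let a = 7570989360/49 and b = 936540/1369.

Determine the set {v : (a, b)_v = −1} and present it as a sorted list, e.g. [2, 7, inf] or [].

[2, 43]

Mod squares: a ≡ 235, b ≡ 215. Check v ∈ {∞, 2, 3, 5, 7, 11, 37, 43, 47}.
v=3: a=3^2·(≡1), b=3^2·(≡2) mod 3; (1|3)=+1, (2|3)=-1; (−1)^{2·2·1}·(+1)^2·(-1)^2 = +1.
v=11: a=11^2·(≡3), b=11^2·(≡8) mod 11; (3|11)=+1, (8|11)=-1; (−1)^{2·2·5}·(+1)^2·(-1)^2 = +1.
v=∞: 235 > 0 and 215 > 0  ⇒  (a,b)_∞ = +1.
v=5: a=5^1·(≡3), b=5^1·(≡2) mod 5; (3|5)=-1, (2|5)=-1; (−1)^{1·1·2}·(-1)^1·(-1)^1 = +1.
v=7: a=7^-2·(≡4), b=7^0·(≡6) mod 7; (4|7)=+1, (6|7)=-1; (−1)^{-2·0·3}·(+1)^0·(-1)^-2 = +1.
v=43: a=43^2·(≡30), b=43^1·(≡3) mod 43; (30|43)=-1, (3|43)=-1; (−1)^{2·1·21}·(-1)^1·(-1)^2 = -1.
v=37: a=37^0·(≡31), b=37^-2·(≡33) mod 37; (31|37)=-1, (33|37)=+1; (−1)^{0·-2·18}·(-1)^-2·(+1)^0 = +1.
v=2: v_2(a)=4, v_2(b)=2; units ≡ 3, 7 (mod 8); ε·ε+αω+βω = 1·1+4·0+2·1 ≡ 1  ⇒  (a,b)_2 = -1.
v=47: a=47^1·(≡44), b=47^0·(≡3) mod 47; (44|47)=-1, (3|47)=+1; (−1)^{1·0·23}·(-1)^0·(+1)^1 = +1.
|Ram(235, 215)| = 2, even; anisotropic at {2, 43}.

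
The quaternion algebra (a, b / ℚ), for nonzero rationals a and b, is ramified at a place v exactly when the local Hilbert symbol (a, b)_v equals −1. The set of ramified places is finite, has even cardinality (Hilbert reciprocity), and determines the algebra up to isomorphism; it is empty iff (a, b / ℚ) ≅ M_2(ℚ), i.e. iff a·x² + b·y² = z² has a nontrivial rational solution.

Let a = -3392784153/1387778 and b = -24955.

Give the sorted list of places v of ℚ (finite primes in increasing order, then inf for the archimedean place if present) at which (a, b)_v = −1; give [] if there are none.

Mod squares: a ≡ -448514, b ≡ -24955. Check v ∈ {∞, 2, 3, 5, 7, 11, 17, 19, 23, 29, 31, 37, 41}.
v=17: a=17^-2·(≡14), b=17^0·(≡1) mod 17; (14|17)=-1, (1|17)=+1; (−1)^{-2·0·8}·(-1)^0·(+1)^-2 = +1.
v=29: a=29^1·(≡7), b=29^0·(≡14) mod 29; (7|29)=+1, (14|29)=-1; (−1)^{1·0·14}·(+1)^0·(-1)^1 = -1.
v=5: a=5^0·(≡4), b=5^1·(≡4) mod 5; (4|5)=+1, (4|5)=+1; (−1)^{0·1·2}·(+1)^1·(+1)^0 = +1.
v=37: a=37^1·(≡18), b=37^0·(≡20) mod 37; (18|37)=-1, (20|37)=-1; (−1)^{1·0·18}·(-1)^0·(-1)^1 = -1.
v=2: v_2(a)=-1, v_2(b)=0; units ≡ 7, 5 (mod 8); ε·ε+αω+βω = 1·0+-1·1+0·0 ≡ 1  ⇒  (a,b)_2 = -1.
v=23: a=23^0·(≡3), b=23^1·(≡19) mod 23; (3|23)=+1, (19|23)=-1; (−1)^{0·1·11}·(+1)^1·(-1)^0 = +1.
v=41: a=41^2·(≡24), b=41^0·(≡14) mod 41; (24|41)=-1, (14|41)=-1; (−1)^{2·0·20}·(-1)^0·(-1)^2 = +1.
v=19: a=19^1·(≡1), b=19^0·(≡11) mod 19; (1|19)=+1, (11|19)=+1; (−1)^{1·0·9}·(+1)^0·(+1)^1 = +1.
v=31: a=31^0·(≡28), b=31^1·(≡1) mod 31; (28|31)=+1, (1|31)=+1; (−1)^{0·1·15}·(+1)^1·(+1)^0 = +1.
v=11: a=11^1·(≡4), b=11^0·(≡4) mod 11; (4|11)=+1, (4|11)=+1; (−1)^{1·0·5}·(+1)^0·(+1)^1 = +1.
v=∞: -448514 < 0 and -24955 < 0  ⇒  (a,b)_∞ = -1.
v=3: a=3^2·(≡1), b=3^0·(≡2) mod 3; (1|3)=+1, (2|3)=-1; (−1)^{2·0·1}·(+1)^0·(-1)^2 = +1.
v=7: a=7^-4·(≡1), b=7^1·(≡5) mod 7; (1|7)=+1, (5|7)=-1; (−1)^{-4·1·3}·(+1)^1·(-1)^-4 = +1.
Ram(-448514, -24955) = {2, 29, 37, ∞}; no ℚ_2-point on the conic.

[2, 29, 37, inf]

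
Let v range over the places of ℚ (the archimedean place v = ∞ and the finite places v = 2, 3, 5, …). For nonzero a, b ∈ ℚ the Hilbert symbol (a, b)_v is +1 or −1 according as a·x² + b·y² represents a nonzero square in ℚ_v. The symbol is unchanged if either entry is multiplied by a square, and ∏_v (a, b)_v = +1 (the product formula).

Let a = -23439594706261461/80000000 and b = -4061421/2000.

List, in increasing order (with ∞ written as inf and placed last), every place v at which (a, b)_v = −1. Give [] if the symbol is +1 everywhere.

[2, 13, 29, inf]

(a, b) ≡ (-145, -250705) mod (ℚ^×)²; places V = {2, 3, 5, 7, 13, 19, 29, ∞}.
(a,b)_5: α=-7, u≡1; β=-3, v≡4 (mod 5); (1|5)=+1, (4|5)=+1; sign (−1)^0·+1^-3·+1^-7 = +1.
(a,b)_13: α=2, u≡11; β=1, v≡7 (mod 13); (11|13)=-1, (7|13)=-1; sign (−1)^0·-1^1·-1^2 = -1.
(a,b)_∞: sgn(-145)=−, sgn(-250705)=−, so -1.
(a,b)_29: α=3, u≡23; β=1, v≡8 (mod 29); (23|29)=+1, (8|29)=-1; sign (−1)^0·+1^1·-1^3 = -1.
(a,b)_3: α=8, u≡2; β=4, v≡2 (mod 3); (2|3)=-1, (2|3)=-1; sign (−1)^0·-1^4·-1^8 = +1.
(a,b)_19: α=2, u≡16; β=1, v≡2 (mod 19); (16|19)=+1, (2|19)=-1; sign (−1)^0·+1^1·-1^2 = +1.
(a,b)_7: α=4, u≡2; β=1, v≡4 (mod 7); (2|7)=+1, (4|7)=+1; sign (−1)^0·+1^1·+1^4 = +1.
(a,b)_2: α=-10, β=-4; u≡7, v≡7 (mod 8); ε(u)ε(v)=1·1, αω(v)=-10·0, βω(u)=-4·0; sum ≡ 1  ⇒  -1.
(-145, -250705 / ℚ) ramifies at {2, 13, 29, ∞}: a division algebra.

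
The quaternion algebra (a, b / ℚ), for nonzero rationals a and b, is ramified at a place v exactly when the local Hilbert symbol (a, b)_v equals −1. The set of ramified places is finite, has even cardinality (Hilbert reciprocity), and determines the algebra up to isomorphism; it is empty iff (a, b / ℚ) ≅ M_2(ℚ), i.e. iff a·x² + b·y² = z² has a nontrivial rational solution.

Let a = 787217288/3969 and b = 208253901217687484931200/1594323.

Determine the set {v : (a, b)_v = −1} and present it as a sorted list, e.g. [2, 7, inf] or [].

(a, b) ≡ (13442, 40326) mod (ℚ^×)²; places V = {2, 3, 5, 7, 11, 13, 47, ∞}.
(a,b)_5: α=0, u≡2; β=2, v≡1 (mod 5); (2|5)=-1, (1|5)=+1; sign (−1)^0·-1^2·+1^0 = +1.
(a,b)_2: α=3, β=7; u≡1, v≡3 (mod 8); ε(u)ε(v)=0·1, αω(v)=3·1, βω(u)=7·0; sum ≡ 1  ⇒  -1.
(a,b)_3: α=-4, u≡2; β=-13, v≡2 (mod 3); (2|3)=-1, (2|3)=-1; sign (−1)^0·-1^-13·-1^-4 = -1.
(a,b)_13: α=1, u≡8; β=3, v≡7 (mod 13); (8|13)=-1, (7|13)=-1; sign (−1)^0·-1^3·-1^1 = +1.
(a,b)_∞: sgn(13442)=+, sgn(40326)=+, so +1.
(a,b)_7: α=-2, u≡1; β=0, v≡3 (mod 7); (1|7)=+1, (3|7)=-1; sign (−1)^0·+1^0·-1^-2 = +1.
(a,b)_11: α=5, u≡9; β=11, v≡3 (mod 11); (9|11)=+1, (3|11)=+1; sign (−1)^1·+1^11·+1^5 = -1.
(a,b)_47: α=1, u≡25; β=3, v≡42 (mod 47); (25|47)=+1, (42|47)=+1; sign (−1)^1·+1^3·+1^1 = -1.
|Ram(13442, 40326)| = 4, even; anisotropic at {2, 3, 11, 47}.

[2, 3, 11, 47]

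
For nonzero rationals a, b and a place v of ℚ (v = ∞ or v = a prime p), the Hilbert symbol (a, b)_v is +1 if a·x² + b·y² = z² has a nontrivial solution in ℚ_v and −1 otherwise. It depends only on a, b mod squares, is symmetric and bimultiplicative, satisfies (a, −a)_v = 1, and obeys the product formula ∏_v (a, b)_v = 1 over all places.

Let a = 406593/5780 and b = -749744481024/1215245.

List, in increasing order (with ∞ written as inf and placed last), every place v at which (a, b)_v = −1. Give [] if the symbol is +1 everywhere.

[3, 5]

Mod squares: a ≡ 165, b ≡ -55. Check v ∈ {∞, 2, 3, 5, 7, 11, 17, 29, 37}.
v=∞: 165 > 0 and -55 < 0  ⇒  (a,b)_∞ = +1.
v=2: v_2(a)=-2, v_2(b)=8; units ≡ 5, 1 (mod 8); ε·ε+αω+βω = 0·0+-2·0+8·1 ≡ 0  ⇒  (a,b)_2 = +1.
v=37: a=37^2·(≡14), b=37^2·(≡24) mod 37; (14|37)=-1, (24|37)=-1; (−1)^{2·2·18}·(-1)^2·(-1)^2 = +1.
v=17: a=17^-2·(≡7), b=17^-2·(≡9) mod 17; (7|17)=-1, (9|17)=+1; (−1)^{-2·-2·8}·(-1)^-2·(+1)^-2 = +1.
v=5: a=5^-1·(≡3), b=5^-1·(≡4) mod 5; (3|5)=-1, (4|5)=+1; (−1)^{-1·-1·2}·(-1)^-1·(+1)^-1 = -1.
v=29: a=29^0·(≡24), b=29^-2·(≡2) mod 29; (24|29)=+1, (2|29)=-1; (−1)^{0·-2·14}·(+1)^-2·(-1)^0 = +1.
v=3: a=3^3·(≡1), b=3^4·(≡2) mod 3; (1|3)=+1, (2|3)=-1; (−1)^{3·4·1}·(+1)^4·(-1)^3 = -1.
v=11: a=11^1·(≡5), b=11^1·(≡2) mod 11; (5|11)=+1, (2|11)=-1; (−1)^{1·1·5}·(+1)^1·(-1)^1 = +1.
v=7: a=7^0·(≡1), b=7^4·(≡1) mod 7; (1|7)=+1, (1|7)=+1; (−1)^{0·4·3}·(+1)^4·(+1)^0 = +1.
(165, -55 / ℚ) ramifies at {3, 5}: a division algebra.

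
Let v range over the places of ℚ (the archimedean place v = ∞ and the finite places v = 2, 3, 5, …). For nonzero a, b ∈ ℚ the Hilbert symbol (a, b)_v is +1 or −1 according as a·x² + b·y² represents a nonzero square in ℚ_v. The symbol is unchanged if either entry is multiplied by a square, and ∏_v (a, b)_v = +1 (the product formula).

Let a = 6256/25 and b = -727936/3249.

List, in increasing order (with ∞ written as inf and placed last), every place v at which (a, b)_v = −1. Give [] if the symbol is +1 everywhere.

Mod squares: a ≡ 391, b ≡ -94. Check v ∈ {∞, 2, 3, 5, 11, 17, 19, 23, 47}.
v=∞: 391 > 0 and -94 < 0  ⇒  (a,b)_∞ = +1.
v=5: a=5^-2·(≡1), b=5^0·(≡1) mod 5; (1|5)=+1, (1|5)=+1; (−1)^{-2·0·2}·(+1)^0·(+1)^-2 = +1.
v=47: a=47^0·(≡19), b=47^1·(≡35) mod 47; (19|47)=-1, (35|47)=-1; (−1)^{0·1·23}·(-1)^1·(-1)^0 = -1.
v=11: a=11^0·(≡10), b=11^2·(≡3) mod 11; (10|11)=-1, (3|11)=+1; (−1)^{0·2·5}·(-1)^2·(+1)^0 = +1.
v=19: a=19^0·(≡4), b=19^-2·(≡16) mod 19; (4|19)=+1, (16|19)=+1; (−1)^{0·-2·9}·(+1)^-2·(+1)^0 = +1.
v=23: a=23^1·(≡21), b=23^0·(≡10) mod 23; (21|23)=-1, (10|23)=-1; (−1)^{1·0·11}·(-1)^0·(-1)^1 = -1.
v=2: v_2(a)=4, v_2(b)=7; units ≡ 7, 1 (mod 8); ε·ε+αω+βω = 1·0+4·0+7·0 ≡ 0  ⇒  (a,b)_2 = +1.
v=17: a=17^1·(≡12), b=17^0·(≡2) mod 17; (12|17)=-1, (2|17)=+1; (−1)^{1·0·8}·(-1)^0·(+1)^1 = +1.
v=3: a=3^0·(≡1), b=3^-2·(≡2) mod 3; (1|3)=+1, (2|3)=-1; (−1)^{0·-2·1}·(+1)^-2·(-1)^0 = +1.
(391, -94 / ℚ) ramifies at {23, 47}: a division algebra.

[23, 47]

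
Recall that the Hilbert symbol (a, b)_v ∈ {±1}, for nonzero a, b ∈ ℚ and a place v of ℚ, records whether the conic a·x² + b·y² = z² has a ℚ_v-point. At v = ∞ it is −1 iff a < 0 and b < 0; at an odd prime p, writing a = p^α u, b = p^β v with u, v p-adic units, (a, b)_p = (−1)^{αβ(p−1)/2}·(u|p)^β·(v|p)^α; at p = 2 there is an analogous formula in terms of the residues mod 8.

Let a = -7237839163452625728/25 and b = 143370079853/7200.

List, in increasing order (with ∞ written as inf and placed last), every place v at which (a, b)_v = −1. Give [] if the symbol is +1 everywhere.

[2, 13]

(a, b) ≡ (-13, 986986) mod (ℚ^×)²; places V = {2, 3, 5, 7, 11, 13, 17, 29, ∞}.
(a,b)_∞: sgn(-13)=−, sgn(986986)=+, so +1.
(a,b)_3: α=6, u≡2; β=-2, v≡1 (mod 3); (2|3)=-1, (1|3)=+1; sign (−1)^0·-1^-2·+1^6 = +1.
(a,b)_17: α=2, u≡16; β=1, v≡7 (mod 17); (16|17)=+1, (7|17)=-1; sign (−1)^0·+1^1·-1^2 = +1.
(a,b)_11: α=2, u≡5; β=3, v≡8 (mod 11); (5|11)=+1, (8|11)=-1; sign (−1)^0·+1^3·-1^2 = +1.
(a,b)_2: α=6, β=-5; u≡3, v≡5 (mod 8); ε(u)ε(v)=1·0, αω(v)=6·1, βω(u)=-5·1; sum ≡ 1  ⇒  -1.
(a,b)_13: α=3, u≡3; β=1, v≡8 (mod 13); (3|13)=+1, (8|13)=-1; sign (−1)^0·+1^1·-1^3 = -1.
(a,b)_5: α=-2, u≡2; β=-2, v≡1 (mod 5); (2|5)=-1, (1|5)=+1; sign (−1)^0·-1^-2·+1^-2 = +1.
(a,b)_29: α=2, u≡16; β=1, v≡8 (mod 29); (16|29)=+1, (8|29)=-1; sign (−1)^0·+1^1·-1^2 = +1.
(a,b)_7: α=4, u≡1; β=5, v≡1 (mod 7); (1|7)=+1, (1|7)=+1; sign (−1)^0·+1^5·+1^4 = +1.
Ram(-13, 986986) = {2, 13}; no ℚ_2-point on the conic.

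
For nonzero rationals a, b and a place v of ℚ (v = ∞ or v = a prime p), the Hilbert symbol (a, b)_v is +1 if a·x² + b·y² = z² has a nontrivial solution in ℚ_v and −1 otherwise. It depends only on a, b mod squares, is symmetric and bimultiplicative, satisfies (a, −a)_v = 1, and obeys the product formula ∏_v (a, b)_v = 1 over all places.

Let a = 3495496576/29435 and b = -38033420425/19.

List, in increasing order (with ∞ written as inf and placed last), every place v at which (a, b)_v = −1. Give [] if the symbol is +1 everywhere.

(a, b) ≡ (10010, -323323) mod (ℚ^×)²; places V = {2, 5, 7, 11, 13, 17, 19, 23, 29, ∞}.
(a,b)_∞: sgn(10010)=+, sgn(-323323)=−, so +1.
(a,b)_29: α=-2, u≡13; β=0, v≡3 (mod 29); (13|29)=+1, (3|29)=-1; sign (−1)^0·+1^0·-1^-2 = +1.
(a,b)_7: α=-1, u≡1; β=1, v≡2 (mod 7); (1|7)=+1, (2|7)=+1; sign (−1)^1·+1^1·+1^-1 = -1.
(a,b)_23: α=2, u≡22; β=2, v≡11 (mod 23); (22|23)=-1, (11|23)=-1; sign (−1)^0·-1^2·-1^2 = +1.
(a,b)_5: α=-1, u≡3; β=2, v≡2 (mod 5); (3|5)=-1, (2|5)=-1; sign (−1)^0·-1^2·-1^-1 = -1.
(a,b)_19: α=2, u≡9; β=-1, v≡5 (mod 19); (9|19)=+1, (5|19)=+1; sign (−1)^0·+1^-1·+1^2 = +1.
(a,b)_13: α=1, u≡3; β=3, v≡7 (mod 13); (3|13)=+1, (7|13)=-1; sign (−1)^0·+1^3·-1^1 = -1.
(a,b)_2: α=7, β=0; u≡5, v≡5 (mod 8); ε(u)ε(v)=0·0, αω(v)=7·1, βω(u)=0·1; sum ≡ 1  ⇒  -1.
(a,b)_17: α=0, u≡12; β=1, v≡1 (mod 17); (12|17)=-1, (1|17)=+1; sign (−1)^0·-1^1·+1^0 = -1.
(a,b)_11: α=1, u≡6; β=1, v≡6 (mod 11); (6|11)=-1, (6|11)=-1; sign (−1)^1·-1^1·-1^1 = -1.
Ram(10010, -323323) = {2, 5, 7, 11, 13, 17}; no ℚ_2-point on the conic.

[2, 5, 7, 11, 13, 17]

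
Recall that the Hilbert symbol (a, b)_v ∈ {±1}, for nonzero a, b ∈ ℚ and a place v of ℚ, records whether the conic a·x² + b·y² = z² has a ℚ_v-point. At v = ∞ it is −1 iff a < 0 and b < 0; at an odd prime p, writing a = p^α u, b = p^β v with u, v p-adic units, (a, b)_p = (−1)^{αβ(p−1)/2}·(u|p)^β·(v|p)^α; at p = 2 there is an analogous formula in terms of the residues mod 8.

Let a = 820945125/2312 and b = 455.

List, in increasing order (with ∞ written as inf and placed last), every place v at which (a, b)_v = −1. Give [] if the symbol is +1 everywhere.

[5, 7]

Mod squares: a ≡ 10010, b ≡ 455. Check v ∈ {∞, 2, 3, 5, 7, 11, 13, 17}.
v=7: a=7^1·(≡4), b=7^1·(≡2) mod 7; (4|7)=+1, (2|7)=+1; (−1)^{1·1·3}·(+1)^1·(+1)^1 = -1.
v=11: a=11^1·(≡8), b=11^0·(≡4) mod 11; (8|11)=-1, (4|11)=+1; (−1)^{1·0·5}·(-1)^0·(+1)^1 = +1.
v=13: a=13^1·(≡10), b=13^1·(≡9) mod 13; (10|13)=+1, (9|13)=+1; (−1)^{1·1·6}·(+1)^1·(+1)^1 = +1.
v=∞: 10010 > 0 and 455 > 0  ⇒  (a,b)_∞ = +1.
v=5: a=5^3·(≡3), b=5^1·(≡1) mod 5; (3|5)=-1, (1|5)=+1; (−1)^{3·1·2}·(-1)^1·(+1)^3 = -1.
v=2: v_2(a)=-3, v_2(b)=0; units ≡ 5, 7 (mod 8); ε·ε+αω+βω = 0·1+-3·0+0·1 ≡ 0  ⇒  (a,b)_2 = +1.
v=3: a=3^8·(≡2), b=3^0·(≡2) mod 3; (2|3)=-1, (2|3)=-1; (−1)^{8·0·1}·(-1)^0·(-1)^8 = +1.
v=17: a=17^-2·(≡10), b=17^0·(≡13) mod 17; (10|17)=-1, (13|17)=+1; (−1)^{-2·0·8}·(-1)^0·(+1)^-2 = +1.
(10010, 455 / ℚ) ramifies at {5, 7}: a division algebra.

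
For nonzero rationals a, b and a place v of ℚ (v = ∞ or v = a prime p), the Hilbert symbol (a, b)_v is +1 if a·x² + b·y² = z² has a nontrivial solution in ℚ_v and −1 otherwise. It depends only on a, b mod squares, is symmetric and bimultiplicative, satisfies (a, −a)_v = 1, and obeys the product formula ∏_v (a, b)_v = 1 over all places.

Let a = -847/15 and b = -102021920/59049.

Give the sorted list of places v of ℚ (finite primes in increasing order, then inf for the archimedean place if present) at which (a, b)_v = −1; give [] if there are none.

[2, inf]

Mod squares: a ≡ -105, b ≡ -770. Check v ∈ {∞, 2, 3, 5, 7, 11, 13}.
v=2: v_2(a)=0, v_2(b)=5; units ≡ 7, 7 (mod 8); ε·ε+αω+βω = 1·1+0·0+5·0 ≡ 1  ⇒  (a,b)_2 = -1.
v=13: a=13^0·(≡12), b=13^2·(≡9) mod 13; (12|13)=+1, (9|13)=+1; (−1)^{0·2·6}·(+1)^2·(+1)^0 = +1.
v=11: a=11^2·(≡1), b=11^1·(≡7) mod 11; (1|11)=+1, (7|11)=-1; (−1)^{2·1·5}·(+1)^1·(-1)^2 = +1.
v=3: a=3^-1·(≡1), b=3^-10·(≡1) mod 3; (1|3)=+1, (1|3)=+1; (−1)^{-1·-10·1}·(+1)^-10·(+1)^-1 = +1.
v=5: a=5^-1·(≡1), b=5^1·(≡4) mod 5; (1|5)=+1, (4|5)=+1; (−1)^{-1·1·2}·(+1)^1·(+1)^-1 = +1.
v=7: a=7^1·(≡5), b=7^3·(≡1) mod 7; (5|7)=-1, (1|7)=+1; (−1)^{1·3·3}·(-1)^3·(+1)^1 = +1.
v=∞: -105 < 0 and -770 < 0  ⇒  (a,b)_∞ = -1.
|Ram(-105, -770)| = 2, even; anisotropic at {2, ∞}.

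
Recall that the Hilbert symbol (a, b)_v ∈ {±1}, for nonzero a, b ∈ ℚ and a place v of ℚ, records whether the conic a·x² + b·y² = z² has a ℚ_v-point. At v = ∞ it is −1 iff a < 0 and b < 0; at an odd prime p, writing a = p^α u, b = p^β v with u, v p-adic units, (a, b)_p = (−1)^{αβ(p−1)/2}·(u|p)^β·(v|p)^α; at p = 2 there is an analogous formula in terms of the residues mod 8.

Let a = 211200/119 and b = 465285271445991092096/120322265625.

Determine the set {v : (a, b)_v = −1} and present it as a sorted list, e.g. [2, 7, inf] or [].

[2, 3, 7, 17]

Mod squares: a ≡ 3927, b ≡ 14. Check v ∈ {∞, 2, 3, 5, 7, 11, 13, 17, 37, 47, 53}.
v=∞: 3927 > 0 and 14 > 0  ⇒  (a,b)_∞ = +1.
v=3: a=3^1·(≡1), b=3^-2·(≡2) mod 3; (1|3)=+1, (2|3)=-1; (−1)^{1·-2·1}·(+1)^-2·(-1)^1 = -1.
v=53: a=53^0·(≡20), b=53^2·(≡19) mod 53; (20|53)=-1, (19|53)=-1; (−1)^{0·2·26}·(-1)^2·(-1)^0 = +1.
v=37: a=37^0·(≡19), b=37^-2·(≡5) mod 37; (19|37)=-1, (5|37)=-1; (−1)^{0·-2·18}·(-1)^-2·(-1)^0 = +1.
v=5: a=5^2·(≡2), b=5^-10·(≡1) mod 5; (2|5)=-1, (1|5)=+1; (−1)^{2·-10·2}·(-1)^-10·(+1)^2 = +1.
v=13: a=13^0·(≡1), b=13^2·(≡3) mod 13; (1|13)=+1, (3|13)=+1; (−1)^{0·2·6}·(+1)^2·(+1)^0 = +1.
v=2: v_2(a)=8, v_2(b)=7; units ≡ 7, 7 (mod 8); ε·ε+αω+βω = 1·1+8·0+7·0 ≡ 1  ⇒  (a,b)_2 = -1.
v=17: a=17^-1·(≡11), b=17^4·(≡11) mod 17; (11|17)=-1, (11|17)=-1; (−1)^{-1·4·8}·(-1)^4·(-1)^-1 = -1.
v=47: a=47^0·(≡35), b=47^2·(≡34) mod 47; (35|47)=-1, (34|47)=+1; (−1)^{0·2·23}·(-1)^2·(+1)^0 = +1.
v=7: a=7^-1·(≡1), b=7^3·(≡1) mod 7; (1|7)=+1, (1|7)=+1; (−1)^{-1·3·3}·(+1)^3·(+1)^-1 = -1.
v=11: a=11^1·(≡3), b=11^2·(≡5) mod 11; (3|11)=+1, (5|11)=+1; (−1)^{1·2·5}·(+1)^2·(+1)^1 = +1.
|Ram(3927, 14)| = 4, even; anisotropic at {2, 3, 7, 17}.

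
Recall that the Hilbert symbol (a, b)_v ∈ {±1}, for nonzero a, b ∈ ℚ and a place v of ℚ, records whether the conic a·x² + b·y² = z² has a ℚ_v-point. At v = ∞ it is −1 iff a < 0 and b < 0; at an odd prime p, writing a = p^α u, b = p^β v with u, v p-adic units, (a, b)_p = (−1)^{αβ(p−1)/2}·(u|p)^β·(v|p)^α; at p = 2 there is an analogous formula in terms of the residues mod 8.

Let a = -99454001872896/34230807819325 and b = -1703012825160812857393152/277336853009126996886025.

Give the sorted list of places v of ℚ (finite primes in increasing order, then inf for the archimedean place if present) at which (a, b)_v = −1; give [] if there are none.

[11, 17, 23, inf]

Mod squares: a ≡ -55913, b ≡ -3. Check v ∈ {∞, 2, 3, 5, 11, 13, 17, 19, 23, 29, 31}.
v=13: a=13^-1·(≡6), b=13^0·(≡1) mod 13; (6|13)=-1, (1|13)=+1; (−1)^{-1·0·6}·(-1)^0·(+1)^-1 = +1.
v=31: a=31^-2·(≡15), b=31^-4·(≡16) mod 31; (15|31)=-1, (16|31)=+1; (−1)^{-2·-4·15}·(-1)^-4·(+1)^-2 = +1.
v=29: a=29^-2·(≡5), b=29^-4·(≡10) mod 29; (5|29)=+1, (10|29)=-1; (−1)^{-2·-4·14}·(+1)^-4·(-1)^-2 = +1.
v=3: a=3^6·(≡1), b=3^11·(≡2) mod 3; (1|3)=+1, (2|3)=-1; (−1)^{6·11·1}·(+1)^11·(-1)^6 = +1.
v=2: v_2(a)=18, v_2(b)=32; units ≡ 7, 5 (mod 8); ε·ε+αω+βω = 1·0+18·1+32·0 ≡ 0  ⇒  (a,b)_2 = +1.
v=5: a=5^-2·(≡3), b=5^-2·(≡3) mod 5; (3|5)=-1, (3|5)=-1; (−1)^{-2·-2·2}·(-1)^-2·(-1)^-2 = +1.
v=∞: -55913 < 0 and -3 < 0  ⇒  (a,b)_∞ = -1.
v=19: a=19^-4·(≡5), b=19^-8·(≡7) mod 19; (5|19)=+1, (7|19)=+1; (−1)^{-4·-8·9}·(+1)^-8·(+1)^-4 = +1.
v=17: a=17^1·(≡4), b=17^2·(≡7) mod 17; (4|17)=+1, (7|17)=-1; (−1)^{1·2·8}·(+1)^2·(-1)^1 = -1.
v=11: a=11^3·(≡8), b=11^4·(≡6) mod 11; (8|11)=-1, (6|11)=-1; (−1)^{3·4·5}·(-1)^4·(-1)^3 = -1.
v=23: a=23^1·(≡11), b=23^2·(≡15) mod 23; (11|23)=-1, (15|23)=-1; (−1)^{1·2·11}·(-1)^2·(-1)^1 = -1.
(-55913, -3 / ℚ) ramifies at {11, 17, 23, ∞}: a division algebra.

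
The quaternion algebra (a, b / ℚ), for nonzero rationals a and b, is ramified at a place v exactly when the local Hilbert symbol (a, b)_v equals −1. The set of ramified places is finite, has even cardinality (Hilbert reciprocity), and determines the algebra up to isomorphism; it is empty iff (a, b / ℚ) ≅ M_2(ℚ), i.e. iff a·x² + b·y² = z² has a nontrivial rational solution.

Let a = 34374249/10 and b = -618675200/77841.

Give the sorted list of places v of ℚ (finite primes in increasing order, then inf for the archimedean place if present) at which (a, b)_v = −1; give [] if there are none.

[5, 13]

Mod squares: a ≡ 17290, b ≡ -143. Check v ∈ {∞, 2, 3, 5, 7, 11, 13, 19, 31, 47}.
v=3: a=3^2·(≡1), b=3^-4·(≡1) mod 3; (1|3)=+1, (1|3)=+1; (−1)^{2·-4·1}·(+1)^-4·(+1)^2 = +1.
v=19: a=19^1·(≡1), b=19^0·(≡6) mod 19; (1|19)=+1, (6|19)=+1; (−1)^{1·0·9}·(+1)^0·(+1)^1 = +1.
v=∞: 17290 > 0 and -143 < 0  ⇒  (a,b)_∞ = +1.
v=7: a=7^1·(≡3), b=7^0·(≡4) mod 7; (3|7)=-1, (4|7)=+1; (−1)^{1·0·3}·(-1)^0·(+1)^1 = +1.
v=11: a=11^0·(≡3), b=11^1·(≡4) mod 11; (3|11)=+1, (4|11)=+1; (−1)^{0·1·5}·(+1)^1·(+1)^0 = +1.
v=5: a=5^-1·(≡2), b=5^2·(≡2) mod 5; (2|5)=-1, (2|5)=-1; (−1)^{-1·2·2}·(-1)^2·(-1)^-1 = -1.
v=2: v_2(a)=-1, v_2(b)=10; units ≡ 5, 1 (mod 8); ε·ε+αω+βω = 0·0+-1·0+10·1 ≡ 0  ⇒  (a,b)_2 = +1.
v=31: a=31^0·(≡24), b=31^-2·(≡22) mod 31; (24|31)=-1, (22|31)=-1; (−1)^{0·-2·15}·(-1)^-2·(-1)^0 = +1.
v=47: a=47^2·(≡38), b=47^0·(≡15) mod 47; (38|47)=-1, (15|47)=-1; (−1)^{2·0·23}·(-1)^0·(-1)^2 = +1.
v=13: a=13^1·(≡9), b=13^3·(≡11) mod 13; (9|13)=+1, (11|13)=-1; (−1)^{1·3·6}·(+1)^3·(-1)^1 = -1.
Ram(17290, -143) = {5, 13}; no ℚ_5-point on the conic.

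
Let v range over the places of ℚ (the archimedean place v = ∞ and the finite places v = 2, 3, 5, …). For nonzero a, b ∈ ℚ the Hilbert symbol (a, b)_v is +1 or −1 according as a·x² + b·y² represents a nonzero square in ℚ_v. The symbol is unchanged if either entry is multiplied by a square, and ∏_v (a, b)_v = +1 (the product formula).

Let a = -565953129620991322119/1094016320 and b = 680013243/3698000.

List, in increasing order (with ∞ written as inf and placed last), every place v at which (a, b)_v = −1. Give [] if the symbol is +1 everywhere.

[5, 7, 13, 23]

Mod squares: a ≡ -1955, b ≡ 7735. Check v ∈ {∞, 2, 3, 5, 7, 13, 17, 23, 43}.
v=43: a=43^-4·(≡36), b=43^-2·(≡40) mod 43; (36|43)=+1, (40|43)=+1; (−1)^{-4·-2·21}·(+1)^-2·(+1)^-4 = +1.
v=23: a=23^3·(≡11), b=23^0·(≡20) mod 23; (11|23)=-1, (20|23)=-1; (−1)^{3·0·11}·(-1)^0·(-1)^3 = -1.
v=7: a=7^2·(≡6), b=7^1·(≡6) mod 7; (6|7)=-1, (6|7)=-1; (−1)^{2·1·3}·(-1)^1·(-1)^2 = -1.
v=5: a=5^-1·(≡4), b=5^-3·(≡2) mod 5; (4|5)=+1, (2|5)=-1; (−1)^{-1·-3·2}·(+1)^-3·(-1)^-1 = -1.
v=2: v_2(a)=-6, v_2(b)=-4; units ≡ 5, 7 (mod 8); ε·ε+αω+βω = 0·1+-6·0+-4·1 ≡ 0  ⇒  (a,b)_2 = +1.
v=13: a=13^4·(≡6), b=13^3·(≡4) mod 13; (6|13)=-1, (4|13)=+1; (−1)^{4·3·6}·(-1)^3·(+1)^4 = -1.
v=17: a=17^7·(≡2), b=17^3·(≡2) mod 17; (2|17)=+1, (2|17)=+1; (−1)^{7·3·8}·(+1)^3·(+1)^7 = +1.
v=∞: -1955 < 0 and 7735 > 0  ⇒  (a,b)_∞ = +1.
v=3: a=3^4·(≡1), b=3^2·(≡1) mod 3; (1|3)=+1, (1|3)=+1; (−1)^{4·2·1}·(+1)^2·(+1)^4 = +1.
(-1955, 7735 / ℚ) ramifies at {5, 7, 13, 23}: a division algebra.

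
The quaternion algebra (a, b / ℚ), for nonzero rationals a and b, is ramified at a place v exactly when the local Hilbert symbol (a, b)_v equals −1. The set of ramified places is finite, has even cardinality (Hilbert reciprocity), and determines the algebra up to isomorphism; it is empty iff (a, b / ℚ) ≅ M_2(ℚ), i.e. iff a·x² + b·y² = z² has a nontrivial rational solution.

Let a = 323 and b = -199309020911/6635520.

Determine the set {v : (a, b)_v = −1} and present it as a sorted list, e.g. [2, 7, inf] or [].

(a, b) ≡ (323, -2755) mod (ℚ^×)²; places V = {2, 3, 5, 7, 11, 13, 17, 19, 29, ∞}.
(a,b)_17: α=1, u≡2; β=0, v≡2 (mod 17); (2|17)=+1, (2|17)=+1; sign (−1)^0·+1^0·+1^1 = +1.
(a,b)_11: α=0, u≡4; β=2, v≡7 (mod 11); (4|11)=+1, (7|11)=-1; sign (−1)^0·+1^2·-1^0 = +1.
(a,b)_7: α=0, u≡1; β=2, v≡3 (mod 7); (1|7)=+1, (3|7)=-1; sign (−1)^0·+1^2·-1^0 = +1.
(a,b)_3: α=0, u≡2; β=-4, v≡2 (mod 3); (2|3)=-1, (2|3)=-1; sign (−1)^0·-1^-4·-1^0 = +1.
(a,b)_13: α=0, u≡11; β=2, v≡10 (mod 13); (11|13)=-1, (10|13)=+1; sign (−1)^0·-1^2·+1^0 = +1.
(a,b)_5: α=0, u≡3; β=-1, v≡1 (mod 5); (3|5)=-1, (1|5)=+1; sign (−1)^0·-1^-1·+1^0 = -1.
(a,b)_19: α=1, u≡17; β=3, v≡9 (mod 19); (17|19)=+1, (9|19)=+1; sign (−1)^1·+1^3·+1^1 = -1.
(a,b)_∞: sgn(323)=+, sgn(-2755)=−, so +1.
(a,b)_2: α=0, β=-14; u≡3, v≡5 (mod 8); ε(u)ε(v)=1·0, αω(v)=0·1, βω(u)=-14·1; sum ≡ 0  ⇒  +1.
(a,b)_29: α=0, u≡4; β=1, v≡18 (mod 29); (4|29)=+1, (18|29)=-1; sign (−1)^0·+1^1·-1^0 = +1.
(323, -2755 / ℚ) ramifies at {5, 19}: a division algebra.

[5, 19]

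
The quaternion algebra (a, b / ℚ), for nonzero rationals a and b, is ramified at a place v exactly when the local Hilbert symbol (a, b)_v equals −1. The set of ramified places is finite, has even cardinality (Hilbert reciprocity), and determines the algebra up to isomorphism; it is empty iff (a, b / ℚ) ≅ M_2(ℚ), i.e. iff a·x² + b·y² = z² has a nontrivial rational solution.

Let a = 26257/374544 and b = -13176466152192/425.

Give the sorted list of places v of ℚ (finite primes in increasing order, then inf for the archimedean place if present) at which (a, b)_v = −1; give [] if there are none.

(a, b) ≡ (217, -8211) mod (ℚ^×)²; places V = {2, 3, 5, 7, 11, 17, 23, 31, 37, ∞}.
(a,b)_23: α=0, u≡5; β=1, v≡15 (mod 23); (5|23)=-1, (15|23)=-1; sign (−1)^0·-1^1·-1^0 = -1.
(a,b)_∞: sgn(217)=+, sgn(-8211)=−, so +1.
(a,b)_5: α=0, u≡3; β=-2, v≡4 (mod 5); (3|5)=-1, (4|5)=+1; sign (−1)^0·-1^-2·+1^0 = +1.
(a,b)_31: α=1, u≡5; β=2, v≡1 (mod 31); (5|31)=+1, (1|31)=+1; sign (−1)^0·+1^2·+1^1 = +1.
(a,b)_2: α=-4, β=8; u≡1, v≡5 (mod 8); ε(u)ε(v)=0·0, αω(v)=-4·1, βω(u)=8·0; sum ≡ 0  ⇒  +1.
(a,b)_3: α=-4, u≡1; β=5, v≡2 (mod 3); (1|3)=+1, (2|3)=-1; sign (−1)^0·+1^5·-1^-4 = +1.
(a,b)_7: α=1, u≡3; β=1, v≡6 (mod 7); (3|7)=-1, (6|7)=-1; sign (−1)^1·-1^1·-1^1 = -1.
(a,b)_11: α=2, u≡6; β=0, v≡6 (mod 11); (6|11)=-1, (6|11)=-1; sign (−1)^0·-1^0·-1^2 = +1.
(a,b)_37: α=0, u≡23; β=2, v≡10 (mod 37); (23|37)=-1, (10|37)=+1; sign (−1)^0·-1^2·+1^0 = +1.
(a,b)_17: α=-2, u≡15; β=-1, v≡3 (mod 17); (15|17)=+1, (3|17)=-1; sign (−1)^0·+1^-1·-1^-2 = +1.
Ram(217, -8211) = {7, 23}; no ℚ_7-point on the conic.

[7, 23]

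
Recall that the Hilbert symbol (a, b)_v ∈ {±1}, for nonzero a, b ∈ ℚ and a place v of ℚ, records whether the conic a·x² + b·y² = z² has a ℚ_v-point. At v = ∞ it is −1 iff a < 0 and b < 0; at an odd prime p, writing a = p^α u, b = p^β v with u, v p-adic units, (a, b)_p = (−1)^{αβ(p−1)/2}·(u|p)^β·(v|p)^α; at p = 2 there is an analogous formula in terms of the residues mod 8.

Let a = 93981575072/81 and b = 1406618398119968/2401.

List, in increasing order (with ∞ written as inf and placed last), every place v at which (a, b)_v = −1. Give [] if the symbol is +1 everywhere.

[2, 19, 29, 31]

(a, b) ≡ (1178, 19778) mod (ℚ^×)²; places V = {2, 3, 7, 11, 19, 29, 31, ∞}.
(a,b)_2: α=5, β=5; u≡5, v≡1 (mod 8); ε(u)ε(v)=0·0, αω(v)=5·0, βω(u)=5·1; sum ≡ 1  ⇒  -1.
(a,b)_11: α=2, u≡1; β=5, v≡1 (mod 11); (1|11)=+1, (1|11)=+1; sign (−1)^0·+1^5·+1^2 = +1.
(a,b)_31: α=1, u≡1; β=1, v≡20 (mod 31); (1|31)=+1, (20|31)=+1; sign (−1)^1·+1^1·+1^1 = -1.
(a,b)_∞: sgn(1178)=+, sgn(19778)=+, so +1.
(a,b)_7: α=2, u≡2; β=-4, v≡5 (mod 7); (2|7)=+1, (5|7)=-1; sign (−1)^0·+1^-4·-1^2 = +1.
(a,b)_29: α=2, u≡14; β=3, v≡21 (mod 29); (14|29)=-1, (21|29)=-1; sign (−1)^0·-1^3·-1^2 = -1.
(a,b)_3: α=-4, u≡2; β=0, v≡2 (mod 3); (2|3)=-1, (2|3)=-1; sign (−1)^0·-1^0·-1^-4 = +1.
(a,b)_19: α=1, u≡4; β=2, v≡10 (mod 19); (4|19)=+1, (10|19)=-1; sign (−1)^0·+1^2·-1^1 = -1.
Ram(1178, 19778) = {2, 19, 29, 31}; no ℚ_2-point on the conic.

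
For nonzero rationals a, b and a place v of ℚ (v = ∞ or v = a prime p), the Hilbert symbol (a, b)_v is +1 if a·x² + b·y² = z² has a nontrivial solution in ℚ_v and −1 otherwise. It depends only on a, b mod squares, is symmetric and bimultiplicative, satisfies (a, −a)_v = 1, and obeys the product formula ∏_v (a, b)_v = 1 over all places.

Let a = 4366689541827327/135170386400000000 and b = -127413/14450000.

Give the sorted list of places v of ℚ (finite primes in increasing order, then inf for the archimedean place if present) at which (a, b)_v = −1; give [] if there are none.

(a, b) ≡ (3458, -65) mod (ℚ^×)²; places V = {2, 3, 5, 7, 11, 13, 17, 19, ∞}.
(a,b)_2: α=-11, β=-4; u≡1, v≡7 (mod 8); ε(u)ε(v)=0·1, αω(v)=-11·0, βω(u)=-4·0; sum ≡ 0  ⇒  +1.
(a,b)_7: α=-1, u≡4; β=0, v≡3 (mod 7); (4|7)=+1, (3|7)=-1; sign (−1)^0·+1^0·-1^-1 = -1.
(a,b)_∞: sgn(3458)=+, sgn(-65)=−, so +1.
(a,b)_5: α=-8, u≡3; β=-5, v≡3 (mod 5); (3|5)=-1, (3|5)=-1; sign (−1)^0·-1^-5·-1^-8 = -1.
(a,b)_17: α=-6, u≡3; β=-2, v≡12 (mod 17); (3|17)=-1, (12|17)=-1; sign (−1)^0·-1^-2·-1^-6 = +1.
(a,b)_13: α=3, u≡6; β=1, v≡11 (mod 13); (6|13)=-1, (11|13)=-1; sign (−1)^0·-1^1·-1^3 = +1.
(a,b)_11: α=6, u≡4; β=2, v≡9 (mod 11); (4|11)=+1, (9|11)=+1; sign (−1)^0·+1^2·+1^6 = +1.
(a,b)_3: α=10, u≡2; β=4, v≡1 (mod 3); (2|3)=-1, (1|3)=+1; sign (−1)^0·-1^4·+1^10 = +1.
(a,b)_19: α=1, u≡11; β=0, v≡16 (mod 19); (11|19)=+1, (16|19)=+1; sign (−1)^0·+1^0·+1^1 = +1.
(3458, -65 / ℚ) ramifies at {5, 7}: a division algebra.

[5, 7]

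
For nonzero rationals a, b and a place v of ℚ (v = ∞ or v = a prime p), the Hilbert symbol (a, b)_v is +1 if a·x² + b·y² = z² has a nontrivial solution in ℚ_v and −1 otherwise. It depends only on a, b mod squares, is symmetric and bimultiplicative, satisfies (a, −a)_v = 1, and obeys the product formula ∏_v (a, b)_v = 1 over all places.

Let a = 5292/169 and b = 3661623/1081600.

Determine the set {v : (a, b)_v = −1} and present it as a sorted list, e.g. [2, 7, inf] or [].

(a, b) ≡ (3, 23) mod (ℚ^×)²; places V = {2, 3, 5, 7, 13, 19, 23, ∞}.
(a,b)_∞: sgn(3)=+, sgn(23)=+, so +1.
(a,b)_7: α=2, u≡3; β=2, v≡1 (mod 7); (3|7)=-1, (1|7)=+1; sign (−1)^0·-1^2·+1^2 = +1.
(a,b)_13: α=-2, u≡1; β=-2, v≡1 (mod 13); (1|13)=+1, (1|13)=+1; sign (−1)^0·+1^-2·+1^-2 = +1.
(a,b)_3: α=3, u≡1; β=2, v≡2 (mod 3); (1|3)=+1, (2|3)=-1; sign (−1)^0·+1^2·-1^3 = -1.
(a,b)_5: α=0, u≡3; β=-2, v≡2 (mod 5); (3|5)=-1, (2|5)=-1; sign (−1)^0·-1^-2·-1^0 = +1.
(a,b)_19: α=0, u≡14; β=2, v≡9 (mod 19); (14|19)=-1, (9|19)=+1; sign (−1)^0·-1^2·+1^0 = +1.
(a,b)_2: α=2, β=-8; u≡3, v≡7 (mod 8); ε(u)ε(v)=1·1, αω(v)=2·0, βω(u)=-8·1; sum ≡ 1  ⇒  -1.
(a,b)_23: α=0, u≡6; β=1, v≡9 (mod 23); (6|23)=+1, (9|23)=+1; sign (−1)^0·+1^1·+1^0 = +1.
Ram(3, 23) = {2, 3}; no ℚ_2-point on the conic.

[2, 3]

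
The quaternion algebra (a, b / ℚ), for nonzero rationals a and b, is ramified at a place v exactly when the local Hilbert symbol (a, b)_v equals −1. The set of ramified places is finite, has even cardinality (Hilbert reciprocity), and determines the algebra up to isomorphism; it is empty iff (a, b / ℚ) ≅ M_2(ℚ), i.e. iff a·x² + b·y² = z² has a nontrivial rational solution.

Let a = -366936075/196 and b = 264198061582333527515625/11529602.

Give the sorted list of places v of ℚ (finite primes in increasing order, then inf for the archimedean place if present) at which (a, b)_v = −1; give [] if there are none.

[2, 3, 11, 19]

Mod squares: a ≡ -627, b ≡ 1938. Check v ∈ {∞, 2, 3, 5, 7, 11, 17, 19}.
v=∞: -627 < 0 and 1938 > 0  ⇒  (a,b)_∞ = +1.
v=11: a=11^1·(≡3), b=11^2·(≡2) mod 11; (3|11)=+1, (2|11)=-1; (−1)^{1·2·5}·(+1)^2·(-1)^1 = -1.
v=2: v_2(a)=-2, v_2(b)=-1; units ≡ 5, 1 (mod 8); ε·ε+αω+βω = 0·0+-2·0+-1·1 ≡ 1  ⇒  (a,b)_2 = -1.
v=3: a=3^5·(≡1), b=3^15·(≡1) mod 3; (1|3)=+1, (1|3)=+1; (−1)^{5·15·1}·(+1)^15·(+1)^5 = -1.
v=19: a=19^1·(≡5), b=19^3·(≡17) mod 19; (5|19)=+1, (17|19)=+1; (−1)^{1·3·9}·(+1)^3·(+1)^1 = -1.
v=17: a=17^2·(≡8), b=17^5·(≡6) mod 17; (8|17)=+1, (6|17)=-1; (−1)^{2·5·8}·(+1)^5·(-1)^2 = +1.
v=5: a=5^2·(≡2), b=5^6·(≡3) mod 5; (2|5)=-1, (3|5)=-1; (−1)^{2·6·2}·(-1)^6·(-1)^2 = +1.
v=7: a=7^-2·(≡3), b=7^-8·(≡5) mod 7; (3|7)=-1, (5|7)=-1; (−1)^{-2·-8·3}·(-1)^-8·(-1)^-2 = +1.
|Ram(-627, 1938)| = 4, even; anisotropic at {2, 3, 11, 19}.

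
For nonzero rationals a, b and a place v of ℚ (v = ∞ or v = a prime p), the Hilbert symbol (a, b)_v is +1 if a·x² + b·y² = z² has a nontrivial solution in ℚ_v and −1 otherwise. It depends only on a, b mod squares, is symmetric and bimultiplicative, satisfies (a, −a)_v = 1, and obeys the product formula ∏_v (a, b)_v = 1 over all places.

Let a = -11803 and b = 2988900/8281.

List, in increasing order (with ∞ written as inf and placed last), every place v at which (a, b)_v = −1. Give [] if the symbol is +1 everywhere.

[11, 29]

(a, b) ≡ (-11803, 41) mod (ℚ^×)²; places V = {2, 3, 5, 7, 11, 13, 29, 37, 41, ∞}.
(a,b)_5: α=0, u≡2; β=2, v≡1 (mod 5); (2|5)=-1, (1|5)=+1; sign (−1)^0·-1^2·+1^0 = +1.
(a,b)_2: α=0, β=2; u≡5, v≡1 (mod 8); ε(u)ε(v)=0·0, αω(v)=0·0, βω(u)=2·1; sum ≡ 0  ⇒  +1.
(a,b)_13: α=0, u≡1; β=-2, v≡7 (mod 13); (1|13)=+1, (7|13)=-1; sign (−1)^0·+1^-2·-1^0 = +1.
(a,b)_37: α=1, u≡14; β=0, v≡26 (mod 37); (14|37)=-1, (26|37)=+1; sign (−1)^0·-1^0·+1^1 = +1.
(a,b)_∞: sgn(-11803)=−, sgn(41)=+, so +1.
(a,b)_11: α=1, u≡5; β=0, v≡10 (mod 11); (5|11)=+1, (10|11)=-1; sign (−1)^0·+1^0·-1^1 = -1.
(a,b)_41: α=0, u≡5; β=1, v≡39 (mod 41); (5|41)=+1, (39|41)=+1; sign (−1)^0·+1^1·+1^0 = +1.
(a,b)_29: α=1, u≡28; β=0, v≡10 (mod 29); (28|29)=+1, (10|29)=-1; sign (−1)^0·+1^0·-1^1 = -1.
(a,b)_3: α=0, u≡2; β=6, v≡2 (mod 3); (2|3)=-1, (2|3)=-1; sign (−1)^0·-1^6·-1^0 = +1.
(a,b)_7: α=0, u≡6; β=-2, v≡5 (mod 7); (6|7)=-1, (5|7)=-1; sign (−1)^0·-1^-2·-1^0 = +1.
|Ram(-11803, 41)| = 2, even; anisotropic at {11, 29}.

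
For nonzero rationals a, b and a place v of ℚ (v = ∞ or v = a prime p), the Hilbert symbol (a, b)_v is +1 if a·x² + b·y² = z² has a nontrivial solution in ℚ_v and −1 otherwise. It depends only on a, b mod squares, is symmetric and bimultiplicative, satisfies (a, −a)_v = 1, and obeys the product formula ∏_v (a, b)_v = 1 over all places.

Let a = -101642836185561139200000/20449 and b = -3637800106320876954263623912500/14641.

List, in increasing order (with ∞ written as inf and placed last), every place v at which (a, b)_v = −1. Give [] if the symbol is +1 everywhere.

(a, b) ≡ (-3314645, -51765) mod (ℚ^×)²; places V = {2, 3, 5, 7, 11, 13, 17, 19, 23, 29, 37, 41, ∞}.
(a,b)_29: α=2, u≡19; β=3, v≡24 (mod 29); (19|29)=-1, (24|29)=+1; sign (−1)^0·-1^3·+1^2 = -1.
(a,b)_41: α=1, u≡15; β=2, v≡39 (mod 41); (15|41)=-1, (39|41)=+1; sign (−1)^0·-1^2·+1^1 = +1.
(a,b)_23: α=1, u≡3; β=2, v≡16 (mod 23); (3|23)=+1, (16|23)=+1; sign (−1)^0·+1^2·+1^1 = +1.
(a,b)_5: α=5, u≡4; β=5, v≡3 (mod 5); (4|5)=+1, (3|5)=-1; sign (−1)^0·+1^5·-1^5 = -1.
(a,b)_17: α=2, u≡15; β=3, v≡16 (mod 17); (15|17)=+1, (16|17)=+1; sign (−1)^0·+1^3·+1^2 = +1.
(a,b)_∞: sgn(-3314645)=−, sgn(-51765)=−, so -1.
(a,b)_19: α=1, u≡15; β=4, v≡10 (mod 19); (15|19)=-1, (10|19)=-1; sign (−1)^0·-1^4·-1^1 = -1.
(a,b)_7: α=0, u≡2; β=1, v≡1 (mod 7); (2|7)=+1, (1|7)=+1; sign (−1)^0·+1^1·+1^0 = +1.
(a,b)_2: α=14, β=2; u≡3, v≡3 (mod 8); ε(u)ε(v)=1·1, αω(v)=14·1, βω(u)=2·1; sum ≡ 1  ⇒  -1.
(a,b)_13: α=-2, u≡1; β=0, v≡12 (mod 13); (1|13)=+1, (12|13)=+1; sign (−1)^0·+1^0·+1^-2 = +1.
(a,b)_37: α=3, u≡31; β=2, v≡35 (mod 37); (31|37)=-1, (35|37)=-1; sign (−1)^0·-1^2·-1^3 = -1.
(a,b)_11: α=-2, u≡7; β=-4, v≡1 (mod 11); (7|11)=-1, (1|11)=+1; sign (−1)^0·-1^-4·+1^-2 = +1.
(a,b)_3: α=2, u≡1; β=7, v≡1 (mod 3); (1|3)=+1, (1|3)=+1; sign (−1)^0·+1^7·+1^2 = +1.
(-3314645, -51765 / ℚ) ramifies at {2, 5, 19, 29, 37, ∞}: a division algebra.

[2, 5, 19, 29, 37, inf]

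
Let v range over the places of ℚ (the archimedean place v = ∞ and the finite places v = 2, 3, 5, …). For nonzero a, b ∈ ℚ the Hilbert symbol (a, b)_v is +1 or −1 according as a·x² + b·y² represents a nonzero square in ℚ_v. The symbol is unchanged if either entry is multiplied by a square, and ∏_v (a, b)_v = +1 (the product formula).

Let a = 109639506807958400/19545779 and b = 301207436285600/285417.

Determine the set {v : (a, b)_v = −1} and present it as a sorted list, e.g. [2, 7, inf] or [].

[11, 13]

Mod squares: a ≡ 154, b ≡ 858. Check v ∈ {∞, 2, 3, 5, 7, 11, 13, 19, 31, 43, 53}.
v=13: a=13^6·(≡6), b=13^5·(≡9) mod 13; (6|13)=-1, (9|13)=+1; (−1)^{6·5·6}·(-1)^5·(+1)^6 = -1.
v=3: a=3^0·(≡1), b=3^-3·(≡1) mod 3; (1|3)=+1, (1|3)=+1; (−1)^{0·-3·1}·(+1)^-3·(+1)^0 = +1.
v=5: a=5^2·(≡4), b=5^2·(≡2) mod 5; (4|5)=+1, (2|5)=-1; (−1)^{2·2·2}·(+1)^2·(-1)^2 = +1.
v=19: a=19^2·(≡13), b=19^2·(≡8) mod 19; (13|19)=-1, (8|19)=-1; (−1)^{2·2·9}·(-1)^2·(-1)^2 = +1.
v=∞: 154 > 0 and 858 > 0  ⇒  (a,b)_∞ = +1.
v=7: a=7^1·(≡1), b=7^0·(≡2) mod 7; (1|7)=+1, (2|7)=+1; (−1)^{1·0·3}·(+1)^0·(+1)^1 = +1.
v=53: a=53^2·(≡35), b=53^2·(≡7) mod 53; (35|53)=-1, (7|53)=+1; (−1)^{2·2·26}·(-1)^2·(+1)^2 = +1.
v=43: a=43^-2·(≡41), b=43^0·(≡25) mod 43; (41|43)=+1, (25|43)=+1; (−1)^{-2·0·21}·(+1)^0·(+1)^-2 = +1.
v=11: a=11^-1·(≡5), b=11^-1·(≡1) mod 11; (5|11)=+1, (1|11)=+1; (−1)^{-1·-1·5}·(+1)^-1·(+1)^-1 = -1.
v=31: a=31^-2·(≡24), b=31^-2·(≡15) mod 31; (24|31)=-1, (15|31)=-1; (−1)^{-2·-2·15}·(-1)^-2·(-1)^-2 = +1.
v=2: v_2(a)=7, v_2(b)=5; units ≡ 5, 5 (mod 8); ε·ε+αω+βω = 0·0+7·1+5·1 ≡ 0  ⇒  (a,b)_2 = +1.
|Ram(154, 858)| = 2, even; anisotropic at {11, 13}.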